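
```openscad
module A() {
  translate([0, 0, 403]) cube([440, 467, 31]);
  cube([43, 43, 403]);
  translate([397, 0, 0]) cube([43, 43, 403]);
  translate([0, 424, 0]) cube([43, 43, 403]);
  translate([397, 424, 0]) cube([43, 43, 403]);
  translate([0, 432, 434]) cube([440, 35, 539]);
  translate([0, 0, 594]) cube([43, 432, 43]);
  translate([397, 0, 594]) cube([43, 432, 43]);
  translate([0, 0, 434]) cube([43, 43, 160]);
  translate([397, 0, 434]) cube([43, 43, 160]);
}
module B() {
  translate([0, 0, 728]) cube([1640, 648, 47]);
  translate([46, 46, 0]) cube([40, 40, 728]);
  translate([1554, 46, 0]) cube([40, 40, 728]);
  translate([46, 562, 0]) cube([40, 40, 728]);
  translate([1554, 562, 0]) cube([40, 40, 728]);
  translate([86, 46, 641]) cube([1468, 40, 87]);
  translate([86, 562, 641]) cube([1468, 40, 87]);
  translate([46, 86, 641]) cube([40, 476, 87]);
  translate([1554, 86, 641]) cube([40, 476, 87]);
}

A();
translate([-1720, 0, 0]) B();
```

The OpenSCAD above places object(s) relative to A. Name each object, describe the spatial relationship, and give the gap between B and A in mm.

A is a chair. B is a table. The table is on the floor beside the chair on its −x side. The gap between the table and the chair is 80 mm.

The table's nearest face is 80 mm from the chair's −x face.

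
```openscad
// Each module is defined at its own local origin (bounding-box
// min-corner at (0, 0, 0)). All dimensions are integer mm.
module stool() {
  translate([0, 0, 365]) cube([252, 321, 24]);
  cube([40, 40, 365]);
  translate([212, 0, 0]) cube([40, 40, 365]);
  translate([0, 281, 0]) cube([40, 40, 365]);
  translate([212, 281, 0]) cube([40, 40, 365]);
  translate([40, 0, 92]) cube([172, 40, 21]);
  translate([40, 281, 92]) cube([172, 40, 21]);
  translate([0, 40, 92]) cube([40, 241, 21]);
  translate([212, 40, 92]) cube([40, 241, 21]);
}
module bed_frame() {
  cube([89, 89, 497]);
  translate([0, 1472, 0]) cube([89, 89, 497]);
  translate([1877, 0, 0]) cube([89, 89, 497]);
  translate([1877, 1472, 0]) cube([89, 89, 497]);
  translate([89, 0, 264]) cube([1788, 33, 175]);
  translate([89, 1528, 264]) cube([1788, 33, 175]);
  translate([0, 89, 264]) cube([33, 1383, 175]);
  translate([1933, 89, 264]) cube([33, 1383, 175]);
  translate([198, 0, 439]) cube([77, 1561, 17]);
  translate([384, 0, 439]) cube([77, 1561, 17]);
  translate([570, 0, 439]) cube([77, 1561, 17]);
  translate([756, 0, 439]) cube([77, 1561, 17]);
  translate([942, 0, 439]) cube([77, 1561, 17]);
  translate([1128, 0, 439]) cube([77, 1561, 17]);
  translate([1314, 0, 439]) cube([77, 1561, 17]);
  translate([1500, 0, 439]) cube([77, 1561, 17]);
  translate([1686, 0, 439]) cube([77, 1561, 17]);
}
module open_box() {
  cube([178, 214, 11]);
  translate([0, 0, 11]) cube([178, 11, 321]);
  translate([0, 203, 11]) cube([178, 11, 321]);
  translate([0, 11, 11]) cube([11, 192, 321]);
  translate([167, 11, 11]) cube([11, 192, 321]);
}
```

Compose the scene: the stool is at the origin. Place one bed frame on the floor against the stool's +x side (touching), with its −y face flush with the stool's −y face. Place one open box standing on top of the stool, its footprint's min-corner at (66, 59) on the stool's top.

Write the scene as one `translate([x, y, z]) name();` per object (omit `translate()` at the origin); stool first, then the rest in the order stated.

stool();
translate([252, 0, 0]) bed_frame();
translate([66, 59, 389]) open_box();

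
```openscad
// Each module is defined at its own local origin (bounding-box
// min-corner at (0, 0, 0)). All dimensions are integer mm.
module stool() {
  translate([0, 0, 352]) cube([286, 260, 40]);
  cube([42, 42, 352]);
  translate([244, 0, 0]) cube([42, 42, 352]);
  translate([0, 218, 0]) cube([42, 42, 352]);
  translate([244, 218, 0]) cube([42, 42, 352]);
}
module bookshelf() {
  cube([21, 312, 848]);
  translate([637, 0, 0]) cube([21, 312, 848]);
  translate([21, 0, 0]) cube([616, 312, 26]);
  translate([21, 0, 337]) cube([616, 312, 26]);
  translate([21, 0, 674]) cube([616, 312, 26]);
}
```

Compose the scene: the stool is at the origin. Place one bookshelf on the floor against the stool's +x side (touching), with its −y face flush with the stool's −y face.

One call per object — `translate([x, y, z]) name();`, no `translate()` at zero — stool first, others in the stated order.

stool();
translate([286, 0, 0]) bookshelf();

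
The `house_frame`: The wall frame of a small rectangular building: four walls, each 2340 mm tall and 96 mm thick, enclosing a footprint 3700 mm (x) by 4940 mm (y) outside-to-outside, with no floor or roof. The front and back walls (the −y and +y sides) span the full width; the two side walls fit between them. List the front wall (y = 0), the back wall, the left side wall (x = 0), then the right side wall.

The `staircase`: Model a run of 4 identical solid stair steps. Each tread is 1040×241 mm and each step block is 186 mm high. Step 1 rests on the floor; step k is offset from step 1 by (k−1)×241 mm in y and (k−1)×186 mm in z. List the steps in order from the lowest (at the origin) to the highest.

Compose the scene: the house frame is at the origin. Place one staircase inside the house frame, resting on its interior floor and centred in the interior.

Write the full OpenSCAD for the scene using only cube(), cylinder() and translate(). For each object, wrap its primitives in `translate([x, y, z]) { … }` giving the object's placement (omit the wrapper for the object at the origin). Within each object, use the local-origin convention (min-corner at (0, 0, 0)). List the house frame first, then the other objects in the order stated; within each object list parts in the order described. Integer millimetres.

cube([3700, 96, 2340]);
translate([0, 4844, 0]) cube([3700, 96, 2340]);
translate([0, 96, 0]) cube([96, 4748, 2340]);
translate([3604, 96, 0]) cube([96, 4748, 2340]);
translate([1330, 1988, 0]) {
  cube([1040, 241, 186]);
  translate([0, 241, 186]) cube([1040, 241, 186]);
  translate([0, 482, 372]) cube([1040, 241, 186]);
  translate([0, 723, 558]) cube([1040, 241, 186]);
}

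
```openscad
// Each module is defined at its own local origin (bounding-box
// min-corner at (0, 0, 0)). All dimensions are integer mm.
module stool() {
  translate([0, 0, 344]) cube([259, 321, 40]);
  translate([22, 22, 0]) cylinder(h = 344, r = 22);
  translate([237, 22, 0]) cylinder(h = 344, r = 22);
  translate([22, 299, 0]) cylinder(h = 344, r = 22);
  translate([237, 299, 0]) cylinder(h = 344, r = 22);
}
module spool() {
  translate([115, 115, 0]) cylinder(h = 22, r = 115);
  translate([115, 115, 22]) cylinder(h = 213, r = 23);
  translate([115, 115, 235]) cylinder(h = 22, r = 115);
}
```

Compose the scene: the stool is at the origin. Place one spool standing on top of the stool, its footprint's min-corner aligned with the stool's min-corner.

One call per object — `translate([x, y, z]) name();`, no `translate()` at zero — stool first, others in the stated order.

stool();
translate([0, 0, 384]) spool();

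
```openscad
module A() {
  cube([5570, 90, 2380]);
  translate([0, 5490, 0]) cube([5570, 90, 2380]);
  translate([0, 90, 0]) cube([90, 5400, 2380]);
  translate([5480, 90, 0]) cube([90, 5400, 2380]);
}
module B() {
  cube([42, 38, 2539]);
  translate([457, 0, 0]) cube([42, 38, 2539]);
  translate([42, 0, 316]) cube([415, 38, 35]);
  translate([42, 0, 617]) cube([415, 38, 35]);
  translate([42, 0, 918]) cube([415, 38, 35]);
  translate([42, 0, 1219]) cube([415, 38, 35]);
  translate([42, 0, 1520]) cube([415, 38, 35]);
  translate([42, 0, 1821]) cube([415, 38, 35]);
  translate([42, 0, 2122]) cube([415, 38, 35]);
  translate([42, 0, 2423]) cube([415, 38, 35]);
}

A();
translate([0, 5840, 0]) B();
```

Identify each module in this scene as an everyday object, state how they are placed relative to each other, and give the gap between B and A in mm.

A is a house frame. B is a ladder. The ladder is on the floor beside the house frame on its +y side. The gap between the ladder and the house frame is 260 mm.

The ladder's nearest face is 260 mm from the house frame's +y face.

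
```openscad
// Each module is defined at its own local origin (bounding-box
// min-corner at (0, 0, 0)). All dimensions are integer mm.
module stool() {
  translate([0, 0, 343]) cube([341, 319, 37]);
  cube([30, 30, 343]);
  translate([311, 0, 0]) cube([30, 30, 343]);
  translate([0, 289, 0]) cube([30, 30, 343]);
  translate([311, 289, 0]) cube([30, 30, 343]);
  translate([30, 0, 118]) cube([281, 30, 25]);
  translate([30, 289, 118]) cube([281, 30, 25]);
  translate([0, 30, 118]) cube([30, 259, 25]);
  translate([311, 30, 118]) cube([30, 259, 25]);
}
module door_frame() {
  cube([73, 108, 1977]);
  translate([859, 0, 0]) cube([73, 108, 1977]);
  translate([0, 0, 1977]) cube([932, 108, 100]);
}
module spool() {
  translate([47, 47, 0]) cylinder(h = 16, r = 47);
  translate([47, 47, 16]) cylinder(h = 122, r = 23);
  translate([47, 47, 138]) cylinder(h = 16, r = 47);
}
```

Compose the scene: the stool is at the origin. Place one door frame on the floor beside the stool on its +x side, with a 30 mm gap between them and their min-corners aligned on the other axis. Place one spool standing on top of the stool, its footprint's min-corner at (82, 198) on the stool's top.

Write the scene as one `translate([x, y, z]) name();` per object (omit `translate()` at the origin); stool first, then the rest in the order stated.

stool();
translate([371, 0, 0]) door_frame();
translate([82, 198, 380]) spool();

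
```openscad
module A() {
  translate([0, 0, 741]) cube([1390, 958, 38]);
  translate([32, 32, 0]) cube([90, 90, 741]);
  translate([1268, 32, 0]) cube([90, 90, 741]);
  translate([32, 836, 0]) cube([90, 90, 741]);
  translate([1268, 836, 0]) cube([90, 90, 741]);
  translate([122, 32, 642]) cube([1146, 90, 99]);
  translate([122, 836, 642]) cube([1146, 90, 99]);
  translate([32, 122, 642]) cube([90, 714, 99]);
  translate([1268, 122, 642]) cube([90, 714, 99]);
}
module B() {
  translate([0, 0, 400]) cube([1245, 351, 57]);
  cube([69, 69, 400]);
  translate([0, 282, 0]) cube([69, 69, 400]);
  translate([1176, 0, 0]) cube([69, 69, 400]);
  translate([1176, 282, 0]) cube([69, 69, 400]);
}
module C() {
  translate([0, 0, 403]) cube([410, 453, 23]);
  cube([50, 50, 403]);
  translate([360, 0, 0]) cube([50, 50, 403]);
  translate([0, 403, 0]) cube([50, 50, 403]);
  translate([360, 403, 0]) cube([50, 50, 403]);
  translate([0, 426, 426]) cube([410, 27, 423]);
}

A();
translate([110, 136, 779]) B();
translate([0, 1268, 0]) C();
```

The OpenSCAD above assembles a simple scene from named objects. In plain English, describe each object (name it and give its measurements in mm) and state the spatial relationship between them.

A is a table with a 1390×958 mm rectangular top, 38 mm thick, top surface at z = 779 mm, supported by four 90×90 mm square legs, each inset 32 mm from the nearest pair of top edges, running from the floor. Four apron rails, 90 mm thick and 99 mm tall, run between adjacent legs with their top edges flush with the underside of the top and their outer faces flush with the legs' outer faces.

B is a long wooden bench with a 1245 mm (x) × 351 mm (y) seat, 57 mm thick, its top surface 457 mm above the floor. Four 69 mm square legs at the seat corners, flush with the edges, run from z = 0 to the seat underside.

C is a chair. The seat is a 410×453×23 mm slab with its top at z = 426 mm, on four 50×50 mm corner legs (flush with the seat edges, standing on z = 0). A flat backrest 27 mm thick, 423 mm tall, spans the full seat width and rises from the seat top along its +y edge, rear face flush with the rear of the seat.

The bench is on top of the table. The chair is on the floor beside the table on its +y side.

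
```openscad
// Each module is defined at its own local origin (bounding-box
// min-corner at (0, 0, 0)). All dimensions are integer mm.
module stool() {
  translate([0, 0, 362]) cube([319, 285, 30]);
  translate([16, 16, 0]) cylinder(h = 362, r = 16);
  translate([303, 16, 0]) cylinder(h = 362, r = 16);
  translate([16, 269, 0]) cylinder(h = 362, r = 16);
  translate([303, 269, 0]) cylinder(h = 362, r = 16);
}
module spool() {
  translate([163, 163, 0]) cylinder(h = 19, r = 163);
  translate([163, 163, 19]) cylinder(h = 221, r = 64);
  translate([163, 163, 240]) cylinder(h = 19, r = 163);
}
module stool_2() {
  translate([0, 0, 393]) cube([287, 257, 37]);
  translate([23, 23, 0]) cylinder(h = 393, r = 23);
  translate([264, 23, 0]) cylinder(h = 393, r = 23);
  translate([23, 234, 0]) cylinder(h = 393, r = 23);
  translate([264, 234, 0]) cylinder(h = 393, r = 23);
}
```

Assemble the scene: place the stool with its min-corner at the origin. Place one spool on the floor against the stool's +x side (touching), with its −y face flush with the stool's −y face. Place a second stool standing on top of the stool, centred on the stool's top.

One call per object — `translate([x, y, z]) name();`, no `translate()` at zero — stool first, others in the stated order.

stool();
translate([319, 0, 0]) spool();
translate([16, 14, 392]) stool_2();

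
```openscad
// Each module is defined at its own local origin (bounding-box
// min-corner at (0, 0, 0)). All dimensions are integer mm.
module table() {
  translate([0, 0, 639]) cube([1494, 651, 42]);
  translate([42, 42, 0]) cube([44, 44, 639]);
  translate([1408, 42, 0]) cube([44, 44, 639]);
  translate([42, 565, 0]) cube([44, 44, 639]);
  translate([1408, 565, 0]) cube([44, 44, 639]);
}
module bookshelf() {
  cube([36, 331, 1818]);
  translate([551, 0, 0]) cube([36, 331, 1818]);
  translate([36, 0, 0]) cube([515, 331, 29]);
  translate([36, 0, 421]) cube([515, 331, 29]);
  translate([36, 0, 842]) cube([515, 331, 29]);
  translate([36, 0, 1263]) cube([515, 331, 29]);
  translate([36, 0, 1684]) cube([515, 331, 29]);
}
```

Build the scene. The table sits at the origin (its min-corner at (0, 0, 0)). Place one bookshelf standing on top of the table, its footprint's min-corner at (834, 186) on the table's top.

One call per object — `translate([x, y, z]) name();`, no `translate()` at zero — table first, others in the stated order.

table();
translate([834, 186, 681]) bookshelf();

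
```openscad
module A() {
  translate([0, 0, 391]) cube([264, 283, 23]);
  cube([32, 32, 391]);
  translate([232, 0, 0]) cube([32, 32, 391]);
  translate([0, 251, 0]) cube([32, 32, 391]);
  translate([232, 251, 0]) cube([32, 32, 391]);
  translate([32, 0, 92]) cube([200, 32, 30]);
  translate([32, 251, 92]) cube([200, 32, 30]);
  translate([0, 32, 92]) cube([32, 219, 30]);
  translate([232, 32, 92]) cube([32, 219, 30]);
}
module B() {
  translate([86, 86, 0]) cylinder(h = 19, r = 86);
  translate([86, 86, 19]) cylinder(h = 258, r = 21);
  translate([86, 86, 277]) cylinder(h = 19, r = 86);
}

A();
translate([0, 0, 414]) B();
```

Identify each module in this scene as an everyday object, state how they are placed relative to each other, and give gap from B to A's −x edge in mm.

The spool's min-x is at 0; the stool's min-x is 0; gap = 0 mm.

A is a stool. B is a spool. The spool is on top of the stool. The gap from the spool to the stool's −x edge is 0 mm.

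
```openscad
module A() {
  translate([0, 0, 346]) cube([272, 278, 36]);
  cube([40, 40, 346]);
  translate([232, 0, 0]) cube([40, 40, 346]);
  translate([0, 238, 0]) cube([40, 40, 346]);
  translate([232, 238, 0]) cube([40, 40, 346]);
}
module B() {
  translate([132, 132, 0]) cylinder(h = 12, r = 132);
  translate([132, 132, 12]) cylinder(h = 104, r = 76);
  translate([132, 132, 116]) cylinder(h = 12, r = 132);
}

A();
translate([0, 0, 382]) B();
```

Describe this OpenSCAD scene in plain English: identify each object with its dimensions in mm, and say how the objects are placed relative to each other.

A is a four-legged stool. The seat is 272×278 mm, 36 mm thick, top at z = 382 mm. It stands on four square legs, each 40×40 mm in cross-section, from z = 0 to the seat underside, each flush with a corner of the seat.

B is a spool: two coaxial disc flanges of radius 132 mm and thickness 12 mm, joined by a core cylinder of radius 76 mm and height 104 mm. The lower flange rests on z = 0 and the three cylinders share a vertical axis.

The spool is on top of the stool.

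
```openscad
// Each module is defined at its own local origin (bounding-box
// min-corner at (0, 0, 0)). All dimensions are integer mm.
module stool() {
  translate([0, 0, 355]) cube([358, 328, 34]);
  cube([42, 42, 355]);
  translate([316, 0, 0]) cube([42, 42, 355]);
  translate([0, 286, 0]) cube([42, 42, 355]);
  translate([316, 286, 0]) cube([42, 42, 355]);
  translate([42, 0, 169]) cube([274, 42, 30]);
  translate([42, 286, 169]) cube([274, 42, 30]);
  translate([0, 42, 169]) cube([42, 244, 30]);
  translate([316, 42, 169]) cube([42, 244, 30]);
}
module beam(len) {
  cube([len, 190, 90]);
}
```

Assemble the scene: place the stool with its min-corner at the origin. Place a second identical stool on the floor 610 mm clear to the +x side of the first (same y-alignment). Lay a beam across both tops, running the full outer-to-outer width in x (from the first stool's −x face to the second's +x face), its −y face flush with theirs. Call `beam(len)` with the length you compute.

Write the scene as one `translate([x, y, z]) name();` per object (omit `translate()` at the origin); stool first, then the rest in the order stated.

stool();
translate([968, 0, 0]) stool();
translate([0, 0, 389]) beam(1326);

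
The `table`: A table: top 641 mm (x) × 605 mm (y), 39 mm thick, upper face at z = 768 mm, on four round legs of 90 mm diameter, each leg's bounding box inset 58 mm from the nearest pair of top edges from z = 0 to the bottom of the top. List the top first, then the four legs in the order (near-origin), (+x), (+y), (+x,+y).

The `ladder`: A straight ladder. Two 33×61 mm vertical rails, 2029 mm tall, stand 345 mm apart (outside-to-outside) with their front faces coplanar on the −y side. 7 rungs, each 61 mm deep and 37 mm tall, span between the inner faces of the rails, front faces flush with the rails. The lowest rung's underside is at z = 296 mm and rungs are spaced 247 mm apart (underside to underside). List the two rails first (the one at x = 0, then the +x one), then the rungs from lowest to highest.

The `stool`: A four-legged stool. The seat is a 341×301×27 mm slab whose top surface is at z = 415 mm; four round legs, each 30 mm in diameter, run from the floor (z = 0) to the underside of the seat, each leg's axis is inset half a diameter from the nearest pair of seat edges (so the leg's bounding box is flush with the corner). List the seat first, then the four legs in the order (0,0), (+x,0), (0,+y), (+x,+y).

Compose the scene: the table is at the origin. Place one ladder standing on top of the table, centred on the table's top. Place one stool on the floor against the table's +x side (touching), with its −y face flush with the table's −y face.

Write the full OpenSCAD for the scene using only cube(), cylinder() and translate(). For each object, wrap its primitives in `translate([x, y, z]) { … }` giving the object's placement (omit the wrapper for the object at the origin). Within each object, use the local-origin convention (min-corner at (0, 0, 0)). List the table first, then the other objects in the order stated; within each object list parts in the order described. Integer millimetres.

translate([0, 0, 729]) cube([641, 605, 39]);
translate([103, 103, 0]) cylinder(h = 729, r = 45);
translate([538, 103, 0]) cylinder(h = 729, r = 45);
translate([103, 502, 0]) cylinder(h = 729, r = 45);
translate([538, 502, 0]) cylinder(h = 729, r = 45);
translate([148, 272, 768]) {
  cube([33, 61, 2029]);
  translate([312, 0, 0]) cube([33, 61, 2029]);
  translate([33, 0, 296]) cube([279, 61, 37]);
  translate([33, 0, 543]) cube([279, 61, 37]);
  translate([33, 0, 790]) cube([279, 61, 37]);
  translate([33, 0, 1037]) cube([279, 61, 37]);
  translate([33, 0, 1284]) cube([279, 61, 37]);
  translate([33, 0, 1531]) cube([279, 61, 37]);
  translate([33, 0, 1778]) cube([279, 61, 37]);
}
translate([641, 0, 0]) {
  translate([0, 0, 388]) cube([341, 301, 27]);
  translate([15, 15, 0]) cylinder(h = 388, r = 15);
  translate([326, 15, 0]) cylinder(h = 388, r = 15);
  translate([15, 286, 0]) cylinder(h = 388, r = 15);
  translate([326, 286, 0]) cylinder(h = 388, r = 15);
}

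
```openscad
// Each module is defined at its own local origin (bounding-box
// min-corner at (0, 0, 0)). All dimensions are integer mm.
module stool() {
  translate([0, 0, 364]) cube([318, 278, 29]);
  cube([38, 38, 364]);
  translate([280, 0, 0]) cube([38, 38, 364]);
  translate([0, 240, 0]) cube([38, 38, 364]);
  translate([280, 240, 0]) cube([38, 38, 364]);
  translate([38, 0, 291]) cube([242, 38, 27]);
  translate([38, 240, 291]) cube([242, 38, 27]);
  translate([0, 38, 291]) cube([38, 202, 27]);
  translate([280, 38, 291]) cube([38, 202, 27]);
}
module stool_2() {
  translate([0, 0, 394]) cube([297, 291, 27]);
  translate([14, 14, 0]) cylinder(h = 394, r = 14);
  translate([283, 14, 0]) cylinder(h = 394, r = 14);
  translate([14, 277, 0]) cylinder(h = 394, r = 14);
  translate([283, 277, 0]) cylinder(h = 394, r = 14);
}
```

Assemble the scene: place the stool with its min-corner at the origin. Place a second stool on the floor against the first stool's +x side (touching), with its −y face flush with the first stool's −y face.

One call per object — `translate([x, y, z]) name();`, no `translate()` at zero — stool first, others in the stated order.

stool();
translate([318, 0, 0]) stool_2();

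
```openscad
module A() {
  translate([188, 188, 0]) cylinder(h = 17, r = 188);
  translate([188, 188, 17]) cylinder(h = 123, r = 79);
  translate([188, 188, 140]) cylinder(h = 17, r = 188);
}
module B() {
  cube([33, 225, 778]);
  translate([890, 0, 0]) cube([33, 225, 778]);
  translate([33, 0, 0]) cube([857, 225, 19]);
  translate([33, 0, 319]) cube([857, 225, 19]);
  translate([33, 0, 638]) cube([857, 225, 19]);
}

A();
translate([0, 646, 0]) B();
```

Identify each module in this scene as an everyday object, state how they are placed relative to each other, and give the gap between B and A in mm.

The bookshelf's nearest face is 270 mm from the spool's +y face.

A is a spool. B is a bookshelf. The bookshelf is on the floor beside the spool on its +y side. The gap between the bookshelf and the spool is 270 mm.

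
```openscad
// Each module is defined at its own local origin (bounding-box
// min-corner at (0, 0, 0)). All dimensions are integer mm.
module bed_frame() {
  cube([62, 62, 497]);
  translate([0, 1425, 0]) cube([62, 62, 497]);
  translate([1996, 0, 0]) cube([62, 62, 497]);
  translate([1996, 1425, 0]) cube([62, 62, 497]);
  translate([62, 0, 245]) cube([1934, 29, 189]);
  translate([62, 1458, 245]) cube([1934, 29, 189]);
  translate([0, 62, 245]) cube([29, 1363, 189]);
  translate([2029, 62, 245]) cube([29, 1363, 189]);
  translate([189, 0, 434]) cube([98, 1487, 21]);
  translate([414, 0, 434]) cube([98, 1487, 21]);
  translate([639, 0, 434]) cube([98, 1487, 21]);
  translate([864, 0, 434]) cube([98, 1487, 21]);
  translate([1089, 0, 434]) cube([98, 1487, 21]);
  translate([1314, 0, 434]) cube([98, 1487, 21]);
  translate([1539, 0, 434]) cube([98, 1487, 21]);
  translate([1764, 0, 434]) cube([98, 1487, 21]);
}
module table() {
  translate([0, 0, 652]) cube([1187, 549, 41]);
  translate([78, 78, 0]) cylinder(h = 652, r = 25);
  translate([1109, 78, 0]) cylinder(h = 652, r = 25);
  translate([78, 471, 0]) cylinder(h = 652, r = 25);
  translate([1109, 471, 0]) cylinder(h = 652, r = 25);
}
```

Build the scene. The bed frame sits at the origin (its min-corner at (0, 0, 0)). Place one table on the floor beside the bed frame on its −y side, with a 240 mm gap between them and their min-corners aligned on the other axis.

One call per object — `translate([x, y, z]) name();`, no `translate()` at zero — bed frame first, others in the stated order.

bed_frame();
translate([0, -789, 0]) table();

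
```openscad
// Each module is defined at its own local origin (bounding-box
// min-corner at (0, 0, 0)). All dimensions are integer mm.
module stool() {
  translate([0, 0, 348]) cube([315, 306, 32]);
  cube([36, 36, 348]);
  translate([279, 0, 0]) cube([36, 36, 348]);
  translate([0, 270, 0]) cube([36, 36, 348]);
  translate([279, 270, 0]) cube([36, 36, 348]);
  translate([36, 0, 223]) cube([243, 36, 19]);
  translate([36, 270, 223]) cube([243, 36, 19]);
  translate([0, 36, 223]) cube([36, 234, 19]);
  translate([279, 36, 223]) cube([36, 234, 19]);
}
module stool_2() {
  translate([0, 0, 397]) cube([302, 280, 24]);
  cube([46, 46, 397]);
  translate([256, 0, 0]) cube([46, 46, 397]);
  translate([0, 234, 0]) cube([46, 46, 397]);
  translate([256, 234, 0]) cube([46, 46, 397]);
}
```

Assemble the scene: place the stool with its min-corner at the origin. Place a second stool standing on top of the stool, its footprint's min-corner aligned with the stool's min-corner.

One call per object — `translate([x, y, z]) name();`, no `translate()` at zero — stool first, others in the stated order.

stool();
translate([0, 0, 380]) stool_2();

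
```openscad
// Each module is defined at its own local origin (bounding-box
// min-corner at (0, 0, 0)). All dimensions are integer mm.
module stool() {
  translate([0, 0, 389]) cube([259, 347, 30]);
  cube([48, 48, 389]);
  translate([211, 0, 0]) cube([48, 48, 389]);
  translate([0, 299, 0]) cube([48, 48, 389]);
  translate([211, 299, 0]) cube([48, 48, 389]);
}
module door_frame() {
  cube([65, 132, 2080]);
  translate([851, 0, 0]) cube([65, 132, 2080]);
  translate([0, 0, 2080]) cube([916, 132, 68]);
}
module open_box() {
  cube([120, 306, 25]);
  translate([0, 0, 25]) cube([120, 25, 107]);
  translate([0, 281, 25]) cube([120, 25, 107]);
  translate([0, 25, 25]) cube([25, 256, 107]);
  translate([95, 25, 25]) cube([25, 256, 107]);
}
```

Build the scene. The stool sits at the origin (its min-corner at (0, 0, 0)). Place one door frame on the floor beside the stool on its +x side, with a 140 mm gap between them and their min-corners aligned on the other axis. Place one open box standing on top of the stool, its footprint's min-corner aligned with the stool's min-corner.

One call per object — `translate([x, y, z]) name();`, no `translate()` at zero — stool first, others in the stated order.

stool();
translate([399, 0, 0]) door_frame();
translate([0, 0, 419]) open_box();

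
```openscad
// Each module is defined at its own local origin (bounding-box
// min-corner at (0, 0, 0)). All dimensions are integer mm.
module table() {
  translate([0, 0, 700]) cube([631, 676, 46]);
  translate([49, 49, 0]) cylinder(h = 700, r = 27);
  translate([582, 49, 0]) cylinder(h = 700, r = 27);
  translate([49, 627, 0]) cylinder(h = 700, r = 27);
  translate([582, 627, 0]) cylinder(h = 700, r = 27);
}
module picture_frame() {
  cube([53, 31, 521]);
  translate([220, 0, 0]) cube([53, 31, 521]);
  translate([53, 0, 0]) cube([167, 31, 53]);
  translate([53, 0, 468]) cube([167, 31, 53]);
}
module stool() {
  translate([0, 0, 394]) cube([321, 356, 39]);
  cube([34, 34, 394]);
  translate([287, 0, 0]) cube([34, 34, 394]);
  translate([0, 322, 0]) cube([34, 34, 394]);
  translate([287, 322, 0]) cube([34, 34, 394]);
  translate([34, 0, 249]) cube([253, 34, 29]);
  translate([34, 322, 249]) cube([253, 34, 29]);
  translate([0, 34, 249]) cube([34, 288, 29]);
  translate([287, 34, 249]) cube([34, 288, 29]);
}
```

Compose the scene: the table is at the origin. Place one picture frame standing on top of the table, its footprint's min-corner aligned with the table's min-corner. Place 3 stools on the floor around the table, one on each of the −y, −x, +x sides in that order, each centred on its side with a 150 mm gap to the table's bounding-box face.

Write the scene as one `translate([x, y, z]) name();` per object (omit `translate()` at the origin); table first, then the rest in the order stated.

table();
translate([0, 0, 746]) picture_frame();
translate([155, -506, 0]) stool();
translate([-471, 160, 0]) stool();
translate([781, 160, 0]) stool();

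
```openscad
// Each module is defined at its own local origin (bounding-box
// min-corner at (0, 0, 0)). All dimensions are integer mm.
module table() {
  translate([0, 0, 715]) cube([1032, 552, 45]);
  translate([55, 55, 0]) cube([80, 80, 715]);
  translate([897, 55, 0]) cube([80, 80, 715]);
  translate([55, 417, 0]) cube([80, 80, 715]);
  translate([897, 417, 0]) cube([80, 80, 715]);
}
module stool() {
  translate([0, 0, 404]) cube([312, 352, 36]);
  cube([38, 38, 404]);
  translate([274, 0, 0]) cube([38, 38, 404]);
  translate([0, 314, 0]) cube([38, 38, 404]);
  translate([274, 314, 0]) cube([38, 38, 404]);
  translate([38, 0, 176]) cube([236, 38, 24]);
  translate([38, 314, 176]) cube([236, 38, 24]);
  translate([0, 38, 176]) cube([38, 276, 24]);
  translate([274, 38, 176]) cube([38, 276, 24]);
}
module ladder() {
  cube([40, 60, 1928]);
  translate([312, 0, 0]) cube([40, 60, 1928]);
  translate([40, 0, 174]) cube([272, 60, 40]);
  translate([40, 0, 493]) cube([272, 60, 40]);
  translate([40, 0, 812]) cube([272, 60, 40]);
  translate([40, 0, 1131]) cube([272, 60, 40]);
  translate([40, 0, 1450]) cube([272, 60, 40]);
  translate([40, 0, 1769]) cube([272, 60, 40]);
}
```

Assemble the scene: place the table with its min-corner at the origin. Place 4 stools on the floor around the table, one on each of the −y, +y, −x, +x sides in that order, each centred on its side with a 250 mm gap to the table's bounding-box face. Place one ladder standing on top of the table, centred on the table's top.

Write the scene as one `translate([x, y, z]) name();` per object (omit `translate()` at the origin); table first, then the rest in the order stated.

table();
translate([360, -602, 0]) stool();
translate([360, 802, 0]) stool();
translate([-562, 100, 0]) stool();
translate([1282, 100, 0]) stool();
translate([340, 246, 760]) ladder();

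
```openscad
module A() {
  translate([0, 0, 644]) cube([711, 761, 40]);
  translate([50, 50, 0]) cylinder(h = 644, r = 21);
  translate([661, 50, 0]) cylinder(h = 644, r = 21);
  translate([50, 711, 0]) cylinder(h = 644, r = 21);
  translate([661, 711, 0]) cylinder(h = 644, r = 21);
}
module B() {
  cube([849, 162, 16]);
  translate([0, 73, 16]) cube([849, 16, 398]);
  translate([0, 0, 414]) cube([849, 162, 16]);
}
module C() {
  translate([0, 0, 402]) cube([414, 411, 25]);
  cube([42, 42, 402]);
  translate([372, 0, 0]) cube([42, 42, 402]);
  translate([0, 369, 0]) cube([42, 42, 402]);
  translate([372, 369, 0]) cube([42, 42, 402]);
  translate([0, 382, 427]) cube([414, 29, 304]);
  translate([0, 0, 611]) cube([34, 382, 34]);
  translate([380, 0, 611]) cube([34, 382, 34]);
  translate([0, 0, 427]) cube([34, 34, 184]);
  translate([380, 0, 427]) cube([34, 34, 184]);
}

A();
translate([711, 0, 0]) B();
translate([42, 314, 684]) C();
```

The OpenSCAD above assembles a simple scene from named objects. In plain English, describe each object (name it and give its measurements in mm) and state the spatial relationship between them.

A is a rectangular dining table. The top is 711×761×40 mm with its upper surface at z = 684 mm. It stands on four round legs of 42 mm diameter, each leg's bounding box inset 29 mm from the nearest pair of top edges, running from the floor to the underside of the top.

B is an I-beam lying along x, 849 mm long. Overall section height 430 mm. Two flanges 162 mm wide (y) and 16 mm thick, one on the floor and one at the top; a web 16 mm thick runs between them, centred on the flange width.

C is a chair: 414×411 mm seat, 25 mm thick, top at z = 427 mm, on four 42 mm square corner legs flush with the seat edges. A 29 mm thick backrest slab spans the full seat width, extending 304 mm above the seat top, its back face flush with the seat's +y edge. Two armrests of 34×34 mm section run along each side from the seat's front edge to the front of the backrest, top faces 218 mm above the seat top and outer faces flush with the seat's x-edges; a 34×34 mm post under the front of each armrest stands on the seat at the front corner.

The I-beam is against the table's +x side, with their −y faces flush. The chair is on top of the table.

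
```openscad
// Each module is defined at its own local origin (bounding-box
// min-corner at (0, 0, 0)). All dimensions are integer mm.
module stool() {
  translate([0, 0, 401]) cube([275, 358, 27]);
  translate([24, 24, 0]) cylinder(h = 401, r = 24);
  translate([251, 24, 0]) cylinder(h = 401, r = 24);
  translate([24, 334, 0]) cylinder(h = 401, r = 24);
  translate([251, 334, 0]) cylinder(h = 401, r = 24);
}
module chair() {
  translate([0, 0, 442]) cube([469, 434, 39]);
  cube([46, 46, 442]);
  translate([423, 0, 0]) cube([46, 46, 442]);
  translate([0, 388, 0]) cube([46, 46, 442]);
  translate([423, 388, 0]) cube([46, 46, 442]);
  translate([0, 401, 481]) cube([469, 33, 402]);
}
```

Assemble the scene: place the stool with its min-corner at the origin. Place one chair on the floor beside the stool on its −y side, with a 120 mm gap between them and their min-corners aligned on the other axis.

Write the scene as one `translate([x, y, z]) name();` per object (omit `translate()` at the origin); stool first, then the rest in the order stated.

stool();
translate([0, -554, 0]) chair();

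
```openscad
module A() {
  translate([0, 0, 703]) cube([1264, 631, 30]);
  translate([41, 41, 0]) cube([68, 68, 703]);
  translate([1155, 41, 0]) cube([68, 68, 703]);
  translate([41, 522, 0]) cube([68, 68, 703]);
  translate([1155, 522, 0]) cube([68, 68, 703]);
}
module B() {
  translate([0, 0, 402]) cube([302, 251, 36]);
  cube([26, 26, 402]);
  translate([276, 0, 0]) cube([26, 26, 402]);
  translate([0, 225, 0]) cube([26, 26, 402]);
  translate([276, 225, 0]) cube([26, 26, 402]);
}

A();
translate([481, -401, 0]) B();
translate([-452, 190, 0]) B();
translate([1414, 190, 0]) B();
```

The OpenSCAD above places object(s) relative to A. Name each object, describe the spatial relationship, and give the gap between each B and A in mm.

A is a table. B is a stool. Three stools sit around the table at the −y, −x, +x sides. The gap between each stool and the table is 150 mm.

Each stool's nearest face is 150 mm from the table's bounding box.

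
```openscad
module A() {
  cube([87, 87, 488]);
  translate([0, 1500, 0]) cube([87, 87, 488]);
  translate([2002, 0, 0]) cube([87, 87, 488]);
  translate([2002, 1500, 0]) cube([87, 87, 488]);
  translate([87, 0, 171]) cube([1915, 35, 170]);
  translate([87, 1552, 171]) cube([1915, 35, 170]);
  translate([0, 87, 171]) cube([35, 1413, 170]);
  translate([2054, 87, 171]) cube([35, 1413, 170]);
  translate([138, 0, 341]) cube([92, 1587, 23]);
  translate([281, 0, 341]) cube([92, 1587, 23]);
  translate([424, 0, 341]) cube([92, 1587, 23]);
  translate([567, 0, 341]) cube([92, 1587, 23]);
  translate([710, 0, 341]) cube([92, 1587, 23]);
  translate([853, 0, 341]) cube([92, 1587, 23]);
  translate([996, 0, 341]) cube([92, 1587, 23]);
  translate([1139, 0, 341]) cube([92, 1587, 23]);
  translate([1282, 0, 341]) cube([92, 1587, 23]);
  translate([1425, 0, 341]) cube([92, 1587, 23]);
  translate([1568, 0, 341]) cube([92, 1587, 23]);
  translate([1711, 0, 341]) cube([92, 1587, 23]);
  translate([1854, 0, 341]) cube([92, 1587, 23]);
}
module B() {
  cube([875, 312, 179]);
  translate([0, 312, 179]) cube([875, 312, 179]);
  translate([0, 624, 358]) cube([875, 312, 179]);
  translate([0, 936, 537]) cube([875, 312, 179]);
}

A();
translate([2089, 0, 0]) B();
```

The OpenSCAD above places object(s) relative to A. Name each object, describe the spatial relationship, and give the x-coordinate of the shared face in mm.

A is a bed frame. B is a staircase. The staircase is against the bed frame's +x side, with their −y faces flush. The x-coordinate of the shared face is 2089 mm.

The bed frame's +x face and the staircase's −x face are both at x = 2089 mm.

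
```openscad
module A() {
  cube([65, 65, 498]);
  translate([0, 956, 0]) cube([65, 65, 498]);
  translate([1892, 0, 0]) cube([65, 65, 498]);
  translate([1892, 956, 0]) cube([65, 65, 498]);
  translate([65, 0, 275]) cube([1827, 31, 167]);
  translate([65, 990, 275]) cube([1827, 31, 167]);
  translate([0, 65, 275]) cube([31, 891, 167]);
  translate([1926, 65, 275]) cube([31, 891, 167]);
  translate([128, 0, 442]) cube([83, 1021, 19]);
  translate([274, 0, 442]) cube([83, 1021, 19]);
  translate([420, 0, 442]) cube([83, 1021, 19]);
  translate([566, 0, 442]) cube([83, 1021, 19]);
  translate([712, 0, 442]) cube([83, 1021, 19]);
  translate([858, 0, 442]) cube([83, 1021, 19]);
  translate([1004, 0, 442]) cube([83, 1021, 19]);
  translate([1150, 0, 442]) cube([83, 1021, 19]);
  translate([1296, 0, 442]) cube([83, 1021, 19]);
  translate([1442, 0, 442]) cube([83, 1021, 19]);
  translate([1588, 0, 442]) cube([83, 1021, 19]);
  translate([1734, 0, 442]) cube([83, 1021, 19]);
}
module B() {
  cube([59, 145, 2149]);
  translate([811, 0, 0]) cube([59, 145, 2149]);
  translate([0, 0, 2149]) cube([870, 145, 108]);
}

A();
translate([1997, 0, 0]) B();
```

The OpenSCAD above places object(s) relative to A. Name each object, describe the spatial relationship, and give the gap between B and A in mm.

A is a bed frame. B is a door frame. The door frame is on the floor beside the bed frame on its +x side. The gap between the door frame and the bed frame is 40 mm.

The door frame's nearest face is 40 mm from the bed frame's +x face.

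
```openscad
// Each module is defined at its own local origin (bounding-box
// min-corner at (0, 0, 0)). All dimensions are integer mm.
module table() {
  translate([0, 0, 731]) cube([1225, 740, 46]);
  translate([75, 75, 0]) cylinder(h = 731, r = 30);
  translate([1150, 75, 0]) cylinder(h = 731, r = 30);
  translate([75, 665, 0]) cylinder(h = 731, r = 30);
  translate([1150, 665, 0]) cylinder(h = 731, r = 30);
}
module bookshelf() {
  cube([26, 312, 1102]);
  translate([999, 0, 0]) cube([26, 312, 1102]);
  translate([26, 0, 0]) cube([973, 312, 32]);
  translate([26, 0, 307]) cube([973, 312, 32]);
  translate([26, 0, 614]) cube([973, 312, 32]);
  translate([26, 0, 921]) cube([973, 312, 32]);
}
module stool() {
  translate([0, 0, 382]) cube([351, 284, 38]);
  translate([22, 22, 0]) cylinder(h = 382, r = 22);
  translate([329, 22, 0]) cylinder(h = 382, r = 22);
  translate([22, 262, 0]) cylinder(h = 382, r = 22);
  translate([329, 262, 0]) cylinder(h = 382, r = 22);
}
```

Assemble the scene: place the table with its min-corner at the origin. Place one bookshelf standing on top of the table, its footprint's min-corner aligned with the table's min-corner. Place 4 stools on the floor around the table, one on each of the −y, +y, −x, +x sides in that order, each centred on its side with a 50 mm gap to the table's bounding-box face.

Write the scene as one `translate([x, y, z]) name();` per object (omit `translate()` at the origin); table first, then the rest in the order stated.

table();
translate([0, 0, 777]) bookshelf();
translate([437, -334, 0]) stool();
translate([437, 790, 0]) stool();
translate([-401, 228, 0]) stool();
translate([1275, 228, 0]) stool();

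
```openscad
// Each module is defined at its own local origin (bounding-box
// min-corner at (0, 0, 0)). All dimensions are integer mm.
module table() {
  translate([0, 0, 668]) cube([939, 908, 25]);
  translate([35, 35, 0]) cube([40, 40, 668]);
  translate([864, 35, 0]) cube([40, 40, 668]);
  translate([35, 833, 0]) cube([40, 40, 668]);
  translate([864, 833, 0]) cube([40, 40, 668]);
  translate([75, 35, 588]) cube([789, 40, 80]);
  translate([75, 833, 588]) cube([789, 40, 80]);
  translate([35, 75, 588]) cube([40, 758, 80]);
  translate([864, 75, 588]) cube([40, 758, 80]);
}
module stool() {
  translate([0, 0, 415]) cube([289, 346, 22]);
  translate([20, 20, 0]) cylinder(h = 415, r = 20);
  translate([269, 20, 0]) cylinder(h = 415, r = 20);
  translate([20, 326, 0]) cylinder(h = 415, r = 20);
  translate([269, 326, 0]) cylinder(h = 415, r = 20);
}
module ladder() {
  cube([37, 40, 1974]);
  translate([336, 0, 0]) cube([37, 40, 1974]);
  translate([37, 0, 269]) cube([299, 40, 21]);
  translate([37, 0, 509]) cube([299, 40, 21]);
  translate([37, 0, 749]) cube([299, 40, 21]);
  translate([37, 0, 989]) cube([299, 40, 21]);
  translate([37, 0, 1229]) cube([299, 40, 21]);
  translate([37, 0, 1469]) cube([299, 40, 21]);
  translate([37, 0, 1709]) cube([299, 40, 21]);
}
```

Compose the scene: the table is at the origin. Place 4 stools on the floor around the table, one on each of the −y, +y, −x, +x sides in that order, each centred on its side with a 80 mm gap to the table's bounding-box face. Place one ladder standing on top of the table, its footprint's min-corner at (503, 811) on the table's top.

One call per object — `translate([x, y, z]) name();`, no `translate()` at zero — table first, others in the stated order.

table();
translate([325, -426, 0]) stool();
translate([325, 988, 0]) stool();
translate([-369, 281, 0]) stool();
translate([1019, 281, 0]) stool();
translate([503, 811, 693]) ladder();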